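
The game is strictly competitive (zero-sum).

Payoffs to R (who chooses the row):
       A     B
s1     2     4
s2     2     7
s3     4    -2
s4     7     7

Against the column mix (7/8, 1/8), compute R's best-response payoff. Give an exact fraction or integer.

s1: (2)·(7/8) + (4)·(1/8) = 9/4.
s2: (2)·(7/8) + (7)·(1/8) = 21/8.
s3: (4)·(7/8) + (-2)·(1/8) = 13/4.
s4: (7)·(7/8) + (7)·(1/8) = 7.
The best pure response is s4 with expected payoff 7.

7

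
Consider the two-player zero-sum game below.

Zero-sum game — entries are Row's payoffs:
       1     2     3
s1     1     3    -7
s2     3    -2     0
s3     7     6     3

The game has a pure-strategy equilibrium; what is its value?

3

Row minima: -7, -2, 3 → Row's maximin is 3.
Column maxima: 7, 6, 3 → Column's minimax is 3.
They coincide at (s3, 3), so the value is 3.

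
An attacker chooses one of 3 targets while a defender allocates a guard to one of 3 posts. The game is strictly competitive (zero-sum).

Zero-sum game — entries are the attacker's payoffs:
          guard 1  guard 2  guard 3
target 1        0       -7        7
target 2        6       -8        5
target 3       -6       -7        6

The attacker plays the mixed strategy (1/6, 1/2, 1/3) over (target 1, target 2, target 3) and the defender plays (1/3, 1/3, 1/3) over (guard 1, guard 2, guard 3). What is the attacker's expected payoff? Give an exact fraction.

-5/18

Against (1/3, 1/3, 1/3), each row's expected payoff is target 1: 0; target 2: 1; target 3: -7/3.
Taking the (1/6, 1/2, 1/3)-weighted average: (1/6)·(0) + (1/2)·(1) + (1/3)·(-7/3) = -5/18.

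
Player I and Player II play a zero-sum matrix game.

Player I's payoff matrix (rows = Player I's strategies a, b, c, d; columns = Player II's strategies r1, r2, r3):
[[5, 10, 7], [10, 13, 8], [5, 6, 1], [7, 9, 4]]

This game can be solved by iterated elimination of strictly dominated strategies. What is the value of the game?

8

Column r2 is strictly dominated by r1 for Player II (5<10, 10<13, 5<6, 7<9); eliminate r2.
Row d is strictly dominated by row b (10>7, 8>4); eliminate d.
Row c is strictly dominated by row b (10>5, 8>1); eliminate c.
Row a is strictly dominated by row b (10>5, 8>7); eliminate a.
Column r1 is strictly dominated by r3 for Player II (8<10); eliminate r1.
Only (b, r3) remains, with payoff 8.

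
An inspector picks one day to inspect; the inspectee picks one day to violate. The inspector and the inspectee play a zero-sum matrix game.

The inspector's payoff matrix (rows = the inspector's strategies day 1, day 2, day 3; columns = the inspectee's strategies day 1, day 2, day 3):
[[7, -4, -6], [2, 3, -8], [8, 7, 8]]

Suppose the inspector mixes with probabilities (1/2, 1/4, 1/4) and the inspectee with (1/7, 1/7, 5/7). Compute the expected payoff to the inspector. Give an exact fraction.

Against (1/7, 1/7, 5/7), each row's expected payoff is day 1: -27/7; day 2: -5; day 3: 55/7.
Taking the (1/2, 1/4, 1/4)-weighted average: (1/2)·(-27/7) + (1/4)·(-5) + (1/4)·(55/7) = -17/14.

-17/14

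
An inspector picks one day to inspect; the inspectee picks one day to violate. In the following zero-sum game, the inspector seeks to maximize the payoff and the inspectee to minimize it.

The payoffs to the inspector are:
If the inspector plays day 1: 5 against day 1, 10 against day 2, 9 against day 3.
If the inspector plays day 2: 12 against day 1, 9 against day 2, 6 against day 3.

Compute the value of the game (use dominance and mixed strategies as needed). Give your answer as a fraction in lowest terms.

39/5

Column day 2 is strictly dominated by day 3 for the inspectee (it gives the inspector more in every row).
The remaining 2×2 game on (day 1, day 2) × (day 1, day 3) has no saddle point. Let the inspector play day 1 with probability p; indifference gives 5p + 12(1−p) = 9p + 6(1−p), so p = 3/5.
Similarly the inspectee's optimal q on day 1 is 3/10, and the value is 5·(3/10) + (9)·(7/10) = 39/5.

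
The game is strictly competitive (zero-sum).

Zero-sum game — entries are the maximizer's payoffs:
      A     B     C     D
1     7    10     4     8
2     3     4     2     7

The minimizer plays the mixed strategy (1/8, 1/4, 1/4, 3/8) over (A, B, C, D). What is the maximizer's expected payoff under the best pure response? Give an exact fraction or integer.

1: (7)·(1/8) + (10)·(1/4) + (4)·(1/4) + (8)·(3/8) = 59/8.
2: (3)·(1/8) + (4)·(1/4) + (2)·(1/4) + (7)·(3/8) = 9/2.
The best pure response is 1 with expected payoff 59/8.

59/8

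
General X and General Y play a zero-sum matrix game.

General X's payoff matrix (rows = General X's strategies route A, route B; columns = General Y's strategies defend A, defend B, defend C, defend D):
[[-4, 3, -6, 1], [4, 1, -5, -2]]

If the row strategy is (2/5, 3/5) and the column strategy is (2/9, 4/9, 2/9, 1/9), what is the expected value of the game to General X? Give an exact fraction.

Against (2/9, 4/9, 2/9, 1/9), each row's expected payoff is route A: -7/9; route B: 0.
Taking the (2/5, 3/5)-weighted average: (2/5)·(-7/9) + (3/5)·(0) = -14/45.

-14/45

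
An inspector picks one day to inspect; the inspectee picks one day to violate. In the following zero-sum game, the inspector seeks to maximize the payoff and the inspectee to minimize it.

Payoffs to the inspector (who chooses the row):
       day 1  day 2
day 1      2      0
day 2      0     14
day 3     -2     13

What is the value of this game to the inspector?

Row day 3 is strictly dominated by row day 2, so the inspector never plays it.
The remaining 2×2 game on (day 1, day 2) × (day 1, day 2) has no saddle point. Let the inspector play day 1 with probability p; indifference gives 2p = 14(1−p), so p = 7/8.
Similarly the inspectee's optimal q on day 1 is 7/8, and the value is 2·(7/8) + (0)·(1/8) = 7/4.

7/4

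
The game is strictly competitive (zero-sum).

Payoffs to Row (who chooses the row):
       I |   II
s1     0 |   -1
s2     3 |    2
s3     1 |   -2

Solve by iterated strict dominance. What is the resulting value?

2

Column I is strictly dominated by II for Column (-1<0, 2<3, -2<1); eliminate I.
Row s1 is strictly dominated by row s2 (2>-1); eliminate s1.
Row s3 is strictly dominated by row s2 (2>-2); eliminate s3.
Only (s2, II) remains, with payoff 2.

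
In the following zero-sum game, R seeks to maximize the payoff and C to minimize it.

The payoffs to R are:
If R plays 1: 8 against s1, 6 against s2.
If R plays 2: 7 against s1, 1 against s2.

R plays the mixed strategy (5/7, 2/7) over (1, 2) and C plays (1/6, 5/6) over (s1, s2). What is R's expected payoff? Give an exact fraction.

107/21

Against (1/6, 5/6), each row's expected payoff is 1: 19/3; 2: 2.
Taking the (5/7, 2/7)-weighted average: (5/7)·(19/3) + (2/7)·(2) = 107/21.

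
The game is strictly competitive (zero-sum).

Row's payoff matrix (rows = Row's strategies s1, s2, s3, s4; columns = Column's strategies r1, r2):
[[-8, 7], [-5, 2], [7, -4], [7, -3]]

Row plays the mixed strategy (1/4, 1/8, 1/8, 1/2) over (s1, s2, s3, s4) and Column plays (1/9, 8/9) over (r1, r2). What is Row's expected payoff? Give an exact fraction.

7/36

Against (1/9, 8/9), each row's expected payoff is s1: 16/3; s2: 11/9; s3: -25/9; s4: -17/9.
Taking the (1/4, 1/8, 1/8, 1/2)-weighted average: (1/4)·(16/3) + (1/8)·(11/9) + (1/8)·(-25/9) + (1/2)·(-17/9) = 7/36.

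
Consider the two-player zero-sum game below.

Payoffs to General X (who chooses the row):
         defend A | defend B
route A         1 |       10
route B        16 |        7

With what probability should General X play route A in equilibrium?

1/2

Row minima are 1 and 7, so General X's maximin is 7; column maxima are 16 and 10, so General Y's minimax is 10. These differ, so the equilibrium is in mixed strategies.
Let General X play route A with probability p. General Y is indifferent when p + 16(1−p) = 10p + 7(1−p), giving p = 1/2.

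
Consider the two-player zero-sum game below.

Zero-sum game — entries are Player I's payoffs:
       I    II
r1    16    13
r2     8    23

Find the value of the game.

44/3

Row minima are 13 and 8, so Player I's maximin is 13; column maxima are 16 and 23, so Player II's minimax is 16. These differ, so the equilibrium is in mixed strategies.
Let Player I play r1 with probability p. Player II is indifferent when 16p + 8(1−p) = 13p + 23(1−p), giving p = 5/6.
Let Player II play I with probability q. Player I is indifferent when 16q + 13(1−q) = 8q + 23(1−q), giving q = 5/9.
The value is 16·(5/9) + (13)·(4/9) = 44/3.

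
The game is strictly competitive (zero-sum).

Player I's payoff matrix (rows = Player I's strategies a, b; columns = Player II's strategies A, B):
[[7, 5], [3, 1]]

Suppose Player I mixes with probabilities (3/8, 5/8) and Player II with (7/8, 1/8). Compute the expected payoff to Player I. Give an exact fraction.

17/4

Against (7/8, 1/8), each row's expected payoff is a: 27/4; b: 11/4.
Taking the (3/8, 5/8)-weighted average: (3/8)·(27/4) + (5/8)·(11/4) = 17/4.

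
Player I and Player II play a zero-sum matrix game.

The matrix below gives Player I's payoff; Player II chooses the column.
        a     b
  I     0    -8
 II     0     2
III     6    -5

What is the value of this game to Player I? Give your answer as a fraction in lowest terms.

Row I is strictly dominated by row III, so Player I never plays it.
The remaining 2×2 game on (II, III) × (a, b) has no saddle point. Let Player I play II with probability p; indifference gives 6(1−p) = 2p − 5(1−p), so p = 11/13.
Similarly Player II's optimal q on a is 7/13, and the value is 0·(7/13) + (2)·(6/13) = 12/13.

12/13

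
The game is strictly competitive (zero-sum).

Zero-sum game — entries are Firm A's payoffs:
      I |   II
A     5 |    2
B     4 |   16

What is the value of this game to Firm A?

24/5

Row minima are 2 and 4, so Firm A's maximin is 4; column maxima are 5 and 16, so Firm B's minimax is 5. These differ, so the equilibrium is in mixed strategies.
Let Firm A play A with probability p. Firm B is indifferent when 5p + 4(1−p) = 2p + 16(1−p), giving p = 4/5.
Let Firm B play I with probability q. Firm A is indifferent when 5q + 2(1−q) = 4q + 16(1−q), giving q = 14/15.
The value is 5·(14/15) + (2)·(1/15) = 24/5.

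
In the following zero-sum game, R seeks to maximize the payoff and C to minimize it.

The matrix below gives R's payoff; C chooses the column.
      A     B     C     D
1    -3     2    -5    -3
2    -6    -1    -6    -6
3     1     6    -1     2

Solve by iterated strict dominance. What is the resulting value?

-1

Column B is strictly dominated by A for C (-3<2, -6<-1, 1<6); eliminate B.
Row 2 is strictly dominated by row 1 (-3>-6, -5>-6, -3>-6); eliminate 2.
Column A is strictly dominated by C for C (-5<-3, -1<1); eliminate A.
Row 1 is strictly dominated by row 3 (-1>-5, 2>-3); eliminate 1.
Column D is strictly dominated by C for C (-1<2); eliminate D.
Only (3, C) remains, with payoff -1.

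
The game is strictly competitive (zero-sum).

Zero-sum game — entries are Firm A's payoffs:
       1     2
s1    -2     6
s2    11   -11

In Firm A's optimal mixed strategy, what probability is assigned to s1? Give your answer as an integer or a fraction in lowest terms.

11/15

Row minima are -2 and -11, so Firm A's maximin is -2; column maxima are 11 and 6, so Firm B's minimax is 6. These differ, so the equilibrium is in mixed strategies.
Let Firm A play s1 with probability p. Firm B is indifferent when −2p + 11(1−p) = 6p − 11(1−p), giving p = 11/15.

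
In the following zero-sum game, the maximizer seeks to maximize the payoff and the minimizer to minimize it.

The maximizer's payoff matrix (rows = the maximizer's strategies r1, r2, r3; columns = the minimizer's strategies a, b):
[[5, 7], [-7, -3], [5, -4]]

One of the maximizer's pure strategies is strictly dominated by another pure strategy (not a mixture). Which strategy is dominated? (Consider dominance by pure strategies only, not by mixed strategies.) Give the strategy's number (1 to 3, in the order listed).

2

Compare r2 with r1: 5 > -7, 7 > -3.
So r1 strictly dominates r2 for the maximizer; r2 is strictly dominated.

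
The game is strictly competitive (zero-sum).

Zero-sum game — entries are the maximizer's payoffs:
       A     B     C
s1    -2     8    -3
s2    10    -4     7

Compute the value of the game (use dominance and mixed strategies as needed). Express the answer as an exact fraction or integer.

2

Column A is strictly dominated by C for the minimizer (it gives the maximizer more in every row).
The remaining 2×2 game on (s1, s2) × (B, C) has no saddle point. Let the maximizer play s1 with probability p; indifference gives 8p − 4(1−p) = −3p + 7(1−p), so p = 1/2.
Similarly the minimizer's optimal q on B is 5/11, and the value is 8·(5/11) + (-3)·(6/11) = 2.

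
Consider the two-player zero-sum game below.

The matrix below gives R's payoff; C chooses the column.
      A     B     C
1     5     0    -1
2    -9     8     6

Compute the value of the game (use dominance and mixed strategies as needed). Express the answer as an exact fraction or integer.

1

Column B is strictly dominated by C for C (it gives R more in every row).
The remaining 2×2 game on (1, 2) × (A, C) has no saddle point. Let R play 1 with probability p; indifference gives 5p − 9(1−p) = −p + 6(1−p), so p = 5/7.
Similarly C's optimal q on A is 1/3, and the value is 5·(1/3) + (-1)·(2/3) = 1.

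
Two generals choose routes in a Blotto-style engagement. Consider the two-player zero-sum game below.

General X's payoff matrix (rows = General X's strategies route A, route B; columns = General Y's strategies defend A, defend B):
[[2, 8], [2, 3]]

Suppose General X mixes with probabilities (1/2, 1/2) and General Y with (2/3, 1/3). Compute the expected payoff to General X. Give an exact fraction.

Against (2/3, 1/3), each row's expected payoff is route A: 4; route B: 7/3.
Taking the (1/2, 1/2)-weighted average: (1/2)·(4) + (1/2)·(7/3) = 19/6.

19/6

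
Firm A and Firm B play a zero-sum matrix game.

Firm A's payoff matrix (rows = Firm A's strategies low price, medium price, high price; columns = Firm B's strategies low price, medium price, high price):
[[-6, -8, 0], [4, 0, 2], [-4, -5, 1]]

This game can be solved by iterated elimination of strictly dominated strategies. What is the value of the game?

0

Row low price is strictly dominated by row medium price (4>-6, 0>-8, 2>0); eliminate low price.
Row high price is strictly dominated by row medium price (4>-4, 0>-5, 2>1); eliminate high price.
Column high price is strictly dominated by medium price for Firm B (0<2); eliminate high price.
Column low price is strictly dominated by medium price for Firm B (0<4); eliminate low price.
Only (medium price, medium price) remains, with payoff 0.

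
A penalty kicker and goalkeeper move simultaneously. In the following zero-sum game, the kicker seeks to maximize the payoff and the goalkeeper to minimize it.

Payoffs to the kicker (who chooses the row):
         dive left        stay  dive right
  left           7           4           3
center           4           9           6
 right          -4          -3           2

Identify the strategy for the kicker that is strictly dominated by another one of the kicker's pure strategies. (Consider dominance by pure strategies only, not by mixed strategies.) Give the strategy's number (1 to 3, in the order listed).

3

Compare right with left: 7 > -4, 4 > -3, 3 > 2.
So left strictly dominates right for the kicker; right is strictly dominated.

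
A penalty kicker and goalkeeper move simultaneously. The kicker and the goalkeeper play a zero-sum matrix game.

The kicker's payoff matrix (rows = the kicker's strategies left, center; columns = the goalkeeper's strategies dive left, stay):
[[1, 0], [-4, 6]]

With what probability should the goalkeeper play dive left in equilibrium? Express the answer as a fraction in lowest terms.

6/11

Row minima are 0 and -4, so the kicker's maximin is 0; column maxima are 1 and 6, so the goalkeeper's minimax is 1. These differ, so the equilibrium is in mixed strategies.
Let the goalkeeper play dive left with probability q. The kicker is indifferent when q = −4q + 6(1−q), giving q = 6/11.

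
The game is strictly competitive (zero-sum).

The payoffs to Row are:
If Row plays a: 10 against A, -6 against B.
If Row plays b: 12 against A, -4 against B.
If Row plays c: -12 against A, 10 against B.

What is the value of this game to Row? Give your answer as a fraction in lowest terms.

Row a is strictly dominated by row b, so Row never plays it.
The remaining 2×2 game on (b, c) × (A, B) has no saddle point. Let Row play b with probability p; indifference gives 12p − 12(1−p) = −4p + 10(1−p), so p = 11/19.
Similarly Column's optimal q on A is 7/19, and the value is 12·(7/19) + (-4)·(12/19) = 36/19.

36/19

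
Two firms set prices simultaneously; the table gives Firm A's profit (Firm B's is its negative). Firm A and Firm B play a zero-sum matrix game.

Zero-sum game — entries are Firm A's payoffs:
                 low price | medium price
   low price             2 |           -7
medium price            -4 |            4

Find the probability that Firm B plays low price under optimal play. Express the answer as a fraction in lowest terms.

Row minima are -7 and -4, so Firm A's maximin is -4; column maxima are 2 and 4, so Firm B's minimax is 2. These differ, so the equilibrium is in mixed strategies.
Let Firm B play low price with probability q. Firm A is indifferent when 2q − 7(1−q) = −4q + 4(1−q), giving q = 11/17.

11/17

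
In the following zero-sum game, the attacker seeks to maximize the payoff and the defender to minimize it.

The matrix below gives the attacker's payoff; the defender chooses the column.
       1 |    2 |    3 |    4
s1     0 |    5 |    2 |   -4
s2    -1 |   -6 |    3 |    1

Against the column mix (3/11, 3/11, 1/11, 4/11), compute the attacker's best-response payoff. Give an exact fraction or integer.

1/11

s1: (0)·(3/11) + (5)·(3/11) + (2)·(1/11) + (-4)·(4/11) = 1/11.
s2: (-1)·(3/11) + (-6)·(3/11) + (3)·(1/11) + (1)·(4/11) = -14/11.
The best pure response is s1 with expected payoff 1/11.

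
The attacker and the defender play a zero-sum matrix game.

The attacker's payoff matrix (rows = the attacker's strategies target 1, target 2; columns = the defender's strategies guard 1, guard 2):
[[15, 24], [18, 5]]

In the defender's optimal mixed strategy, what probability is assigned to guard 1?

19/22

Row minima are 15 and 5, so the attacker's maximin is 15; column maxima are 18 and 24, so the defender's minimax is 18. These differ, so the equilibrium is in mixed strategies.
Let the defender play guard 1 with probability q. The attacker is indifferent when 15q + 24(1−q) = 18q + 5(1−q), giving q = 19/22.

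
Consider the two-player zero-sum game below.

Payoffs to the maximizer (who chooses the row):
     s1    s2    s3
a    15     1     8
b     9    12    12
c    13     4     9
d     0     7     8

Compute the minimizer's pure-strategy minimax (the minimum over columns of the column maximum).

12

The worst case (largest entry) in each column is s1: 15, s2: 12, s3: 12.
The best (smallest) of these is 12.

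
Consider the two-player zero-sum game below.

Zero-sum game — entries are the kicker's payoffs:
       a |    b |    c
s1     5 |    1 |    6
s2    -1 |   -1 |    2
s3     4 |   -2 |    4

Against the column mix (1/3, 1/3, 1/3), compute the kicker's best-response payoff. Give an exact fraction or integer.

4

s1: (5)·(1/3) + (1)·(1/3) + (6)·(1/3) = 4.
s2: (-1)·(1/3) + (-1)·(1/3) + (2)·(1/3) = 0.
s3: (4)·(1/3) + (-2)·(1/3) + (4)·(1/3) = 2.
The best pure response is s1 with expected payoff 4.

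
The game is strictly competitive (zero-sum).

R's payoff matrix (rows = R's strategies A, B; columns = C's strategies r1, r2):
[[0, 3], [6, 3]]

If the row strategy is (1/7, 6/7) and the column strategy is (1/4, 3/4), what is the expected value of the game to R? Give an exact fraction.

Against (1/4, 3/4), each row's expected payoff is A: 9/4; B: 15/4.
Taking the (1/7, 6/7)-weighted average: (1/7)·(9/4) + (6/7)·(15/4) = 99/28.

99/28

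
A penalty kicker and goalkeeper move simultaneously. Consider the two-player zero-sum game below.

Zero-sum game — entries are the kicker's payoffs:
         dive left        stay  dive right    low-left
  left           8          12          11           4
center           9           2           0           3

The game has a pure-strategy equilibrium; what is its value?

Row minima: 4, 0 → the kicker's maximin is 4.
Column maxima: 9, 12, 11, 4 → the goalkeeper's minimax is 4.
They coincide at (left, low-left), so the value is 4.

4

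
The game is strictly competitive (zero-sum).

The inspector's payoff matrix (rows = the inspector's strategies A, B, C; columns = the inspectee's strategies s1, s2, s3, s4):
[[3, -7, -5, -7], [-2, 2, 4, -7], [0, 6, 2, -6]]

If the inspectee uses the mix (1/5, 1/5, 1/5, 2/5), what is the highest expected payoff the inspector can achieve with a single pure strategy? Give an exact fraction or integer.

-4/5

A: (3)·(1/5) + (-7)·(1/5) + (-5)·(1/5) + (-7)·(2/5) = -23/5.
B: (-2)·(1/5) + (2)·(1/5) + (4)·(1/5) + (-7)·(2/5) = -2.
C: (0)·(1/5) + (6)·(1/5) + (2)·(1/5) + (-6)·(2/5) = -4/5.
The best pure response is C with expected payoff -4/5.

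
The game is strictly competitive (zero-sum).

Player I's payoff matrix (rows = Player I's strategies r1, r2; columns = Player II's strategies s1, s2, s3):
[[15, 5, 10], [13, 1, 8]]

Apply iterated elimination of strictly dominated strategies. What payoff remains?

5

Column s3 is strictly dominated by s2 for Player II (5<10, 1<8); eliminate s3.
Row r2 is strictly dominated by row r1 (15>13, 5>1); eliminate r2.
Column s1 is strictly dominated by s2 for Player II (5<15); eliminate s1.
Only (r1, s2) remains, with payoff 5.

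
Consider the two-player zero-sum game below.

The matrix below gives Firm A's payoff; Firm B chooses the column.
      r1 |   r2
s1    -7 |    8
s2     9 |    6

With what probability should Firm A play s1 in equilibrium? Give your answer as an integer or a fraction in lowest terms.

Row minima are -7 and 6, so Firm A's maximin is 6; column maxima are 9 and 8, so Firm B's minimax is 8. These differ, so the equilibrium is in mixed strategies.
Let Firm A play s1 with probability p. Firm B is indifferent when −7p + 9(1−p) = 8p + 6(1−p), giving p = 1/6.

1/6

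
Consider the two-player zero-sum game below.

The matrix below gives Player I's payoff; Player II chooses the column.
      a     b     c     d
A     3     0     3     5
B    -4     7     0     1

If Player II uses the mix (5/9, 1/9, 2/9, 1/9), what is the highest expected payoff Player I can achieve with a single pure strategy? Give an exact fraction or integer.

26/9

A: (3)·(5/9) + (0)·(1/9) + (3)·(2/9) + (5)·(1/9) = 26/9.
B: (-4)·(5/9) + (7)·(1/9) + (0)·(2/9) + (1)·(1/9) = -4/3.
The best pure response is A with expected payoff 26/9.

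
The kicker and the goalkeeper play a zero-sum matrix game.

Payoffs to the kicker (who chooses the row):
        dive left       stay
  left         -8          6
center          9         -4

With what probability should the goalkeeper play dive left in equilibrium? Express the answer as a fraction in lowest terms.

Row minima are -8 and -4, so the kicker's maximin is -4; column maxima are 9 and 6, so the goalkeeper's minimax is 6. These differ, so the equilibrium is in mixed strategies.
Let the goalkeeper play dive left with probability q. The kicker is indifferent when −8q + 6(1−q) = 9q − 4(1−q), giving q = 10/27.

10/27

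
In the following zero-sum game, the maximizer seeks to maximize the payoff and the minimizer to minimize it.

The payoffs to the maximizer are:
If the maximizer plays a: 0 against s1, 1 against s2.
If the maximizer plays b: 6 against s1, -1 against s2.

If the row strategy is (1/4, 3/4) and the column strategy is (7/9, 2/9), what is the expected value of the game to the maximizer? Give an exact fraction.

Against (7/9, 2/9), each row's expected payoff is a: 2/9; b: 40/9.
Taking the (1/4, 3/4)-weighted average: (1/4)·(2/9) + (3/4)·(40/9) = 61/18.

61/18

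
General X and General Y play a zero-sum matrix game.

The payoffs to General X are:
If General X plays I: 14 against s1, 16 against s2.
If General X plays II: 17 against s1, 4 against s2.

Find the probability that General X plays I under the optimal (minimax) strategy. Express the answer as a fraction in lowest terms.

Row minima are 14 and 4, so General X's maximin is 14; column maxima are 17 and 16, so General Y's minimax is 16. These differ, so the equilibrium is in mixed strategies.
Let General X play I with probability p. General Y is indifferent when 14p + 17(1−p) = 16p + 4(1−p), giving p = 13/15.

13/15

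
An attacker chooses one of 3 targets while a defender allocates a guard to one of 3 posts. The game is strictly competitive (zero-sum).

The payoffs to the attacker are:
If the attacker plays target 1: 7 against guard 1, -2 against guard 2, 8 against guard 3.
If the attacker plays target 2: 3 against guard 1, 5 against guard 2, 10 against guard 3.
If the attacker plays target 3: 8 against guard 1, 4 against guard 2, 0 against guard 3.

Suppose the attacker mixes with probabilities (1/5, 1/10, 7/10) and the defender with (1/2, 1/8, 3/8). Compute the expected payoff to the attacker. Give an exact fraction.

399/80

Against (1/2, 1/8, 3/8), each row's expected payoff is target 1: 25/4; target 2: 47/8; target 3: 9/2.
Taking the (1/5, 1/10, 7/10)-weighted average: (1/5)·(25/4) + (1/10)·(47/8) + (7/10)·(9/2) = 399/80.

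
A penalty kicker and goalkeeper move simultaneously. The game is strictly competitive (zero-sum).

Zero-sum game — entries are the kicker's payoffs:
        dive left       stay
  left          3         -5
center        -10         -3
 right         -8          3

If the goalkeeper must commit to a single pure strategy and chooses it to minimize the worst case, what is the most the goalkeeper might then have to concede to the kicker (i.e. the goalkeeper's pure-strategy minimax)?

The worst case (largest entry) in each column is dive left: 3, stay: 3.
The best (smallest) of these is 3.

3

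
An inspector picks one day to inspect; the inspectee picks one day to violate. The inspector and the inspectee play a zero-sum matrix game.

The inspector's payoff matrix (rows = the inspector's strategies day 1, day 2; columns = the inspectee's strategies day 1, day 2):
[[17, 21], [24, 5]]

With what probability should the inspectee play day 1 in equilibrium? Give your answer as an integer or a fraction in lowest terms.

16/23

Row minima are 17 and 5, so the inspector's maximin is 17; column maxima are 24 and 21, so the inspectee's minimax is 21. These differ, so the equilibrium is in mixed strategies.
Let the inspectee play day 1 with probability q. The inspector is indifferent when 17q + 21(1−q) = 24q + 5(1−q), giving q = 16/23.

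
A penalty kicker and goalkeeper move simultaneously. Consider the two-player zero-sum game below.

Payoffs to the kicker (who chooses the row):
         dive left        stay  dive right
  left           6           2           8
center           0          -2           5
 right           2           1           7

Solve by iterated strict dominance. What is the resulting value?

Column dive left is strictly dominated by stay for the goalkeeper (2<6, -2<0, 1<2); eliminate dive left.
Row right is strictly dominated by row left (2>1, 8>7); eliminate right.
Row center is strictly dominated by row left (2>-2, 8>5); eliminate center.
Column dive right is strictly dominated by stay for the goalkeeper (2<8); eliminate dive right.
Only (left, stay) remains, with payoff 2.

2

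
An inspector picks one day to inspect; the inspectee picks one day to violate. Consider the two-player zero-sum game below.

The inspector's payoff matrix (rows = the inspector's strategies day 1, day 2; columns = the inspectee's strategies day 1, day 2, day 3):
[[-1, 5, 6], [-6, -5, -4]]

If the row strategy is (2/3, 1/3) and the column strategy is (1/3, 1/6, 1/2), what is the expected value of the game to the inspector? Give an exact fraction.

Against (1/3, 1/6, 1/2), each row's expected payoff is day 1: 7/2; day 2: -29/6.
Taking the (2/3, 1/3)-weighted average: (2/3)·(7/2) + (1/3)·(-29/6) = 13/18.

13/18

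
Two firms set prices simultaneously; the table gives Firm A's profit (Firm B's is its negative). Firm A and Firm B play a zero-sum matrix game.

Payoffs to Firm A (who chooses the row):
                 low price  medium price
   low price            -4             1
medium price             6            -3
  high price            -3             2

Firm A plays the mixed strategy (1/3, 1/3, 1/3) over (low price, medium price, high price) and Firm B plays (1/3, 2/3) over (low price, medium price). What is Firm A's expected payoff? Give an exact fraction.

Against (1/3, 2/3), each row's expected payoff is low price: -2/3; medium price: 0; high price: 1/3.
Taking the (1/3, 1/3, 1/3)-weighted average: (1/3)·(-2/3) + (1/3)·(0) + (1/3)·(1/3) = -1/9.

-1/9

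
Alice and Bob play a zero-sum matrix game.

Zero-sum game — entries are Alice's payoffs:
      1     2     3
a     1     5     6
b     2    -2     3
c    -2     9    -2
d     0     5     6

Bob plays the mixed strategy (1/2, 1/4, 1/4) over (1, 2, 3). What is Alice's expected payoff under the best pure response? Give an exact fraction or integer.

13/4

a: (1)·(1/2) + (5)·(1/4) + (6)·(1/4) = 13/4.
b: (2)·(1/2) + (-2)·(1/4) + (3)·(1/4) = 5/4.
c: (-2)·(1/2) + (9)·(1/4) + (-2)·(1/4) = 3/4.
d: (0)·(1/2) + (5)·(1/4) + (6)·(1/4) = 11/4.
The best pure response is a with expected payoff 13/4.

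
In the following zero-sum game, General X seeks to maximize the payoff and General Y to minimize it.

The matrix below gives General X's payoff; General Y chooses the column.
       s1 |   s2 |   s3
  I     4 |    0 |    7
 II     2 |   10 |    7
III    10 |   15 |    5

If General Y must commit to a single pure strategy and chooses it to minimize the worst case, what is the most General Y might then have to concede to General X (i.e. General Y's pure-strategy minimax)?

The worst case (largest entry) in each column is s1: 10, s2: 15, s3: 7.
The best (smallest) of these is 7.

7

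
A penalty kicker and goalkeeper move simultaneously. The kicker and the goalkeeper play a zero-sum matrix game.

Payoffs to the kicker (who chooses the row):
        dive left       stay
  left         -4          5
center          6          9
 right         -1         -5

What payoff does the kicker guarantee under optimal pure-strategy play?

6

Row minima: -4, 6, -5 → the kicker's maximin is 6.
Column maxima: 6, 9 → the goalkeeper's minimax is 6.
They coincide at (center, dive left), so the value is 6.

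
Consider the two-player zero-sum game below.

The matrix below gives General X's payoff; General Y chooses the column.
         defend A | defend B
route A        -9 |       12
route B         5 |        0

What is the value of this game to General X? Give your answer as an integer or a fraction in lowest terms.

30/13

Row minima are -9 and 0, so General X's maximin is 0; column maxima are 5 and 12, so General Y's minimax is 5. These differ, so the equilibrium is in mixed strategies.
Let General X play route A with probability p. General Y is indifferent when −9p + 5(1−p) = 12p, giving p = 5/26.
Let General Y play defend A with probability q. General X is indifferent when −9q + 12(1−q) = 5q, giving q = 6/13.
The value is -9·(6/13) + (12)·(7/13) = 30/13.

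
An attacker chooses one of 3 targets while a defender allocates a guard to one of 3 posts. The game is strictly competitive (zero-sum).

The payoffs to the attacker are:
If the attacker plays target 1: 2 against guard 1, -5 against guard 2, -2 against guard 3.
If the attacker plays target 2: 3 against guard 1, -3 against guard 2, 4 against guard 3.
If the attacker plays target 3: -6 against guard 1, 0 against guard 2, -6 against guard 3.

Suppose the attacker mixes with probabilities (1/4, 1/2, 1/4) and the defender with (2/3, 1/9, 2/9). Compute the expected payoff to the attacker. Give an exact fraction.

1/36

Against (2/3, 1/9, 2/9), each row's expected payoff is target 1: 1/3; target 2: 23/9; target 3: -16/3.
Taking the (1/4, 1/2, 1/4)-weighted average: (1/4)·(1/3) + (1/2)·(23/9) + (1/4)·(-16/3) = 1/36.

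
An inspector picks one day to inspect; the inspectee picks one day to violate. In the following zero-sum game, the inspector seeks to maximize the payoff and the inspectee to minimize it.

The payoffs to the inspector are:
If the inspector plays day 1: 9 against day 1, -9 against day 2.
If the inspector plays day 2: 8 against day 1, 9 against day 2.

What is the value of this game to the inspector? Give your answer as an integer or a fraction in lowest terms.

Row minima are -9 and 8, so the inspector's maximin is 8; column maxima are 9 and 9, so the inspectee's minimax is 9. These differ, so the equilibrium is in mixed strategies.
Let the inspector play day 1 with probability p. The inspectee is indifferent when 9p + 8(1−p) = −9p + 9(1−p), giving p = 1/19.
Let the inspectee play day 1 with probability q. The inspector is indifferent when 9q − 9(1−q) = 8q + 9(1−q), giving q = 18/19.
The value is 9·(18/19) + (-9)·(1/19) = 153/19.

153/19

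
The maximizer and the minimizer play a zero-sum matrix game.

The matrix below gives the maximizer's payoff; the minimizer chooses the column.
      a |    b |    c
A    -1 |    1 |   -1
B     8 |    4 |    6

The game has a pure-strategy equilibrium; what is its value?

4

Row minima: -1, 4 → the maximizer's maximin is 4.
Column maxima: 8, 4, 6 → the minimizer's minimax is 4.
They coincide at (B, b), so the value is 4.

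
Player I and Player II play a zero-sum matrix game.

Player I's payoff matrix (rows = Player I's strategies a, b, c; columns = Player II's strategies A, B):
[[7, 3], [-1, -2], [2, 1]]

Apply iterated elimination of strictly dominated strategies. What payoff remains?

Row c is strictly dominated by row a (7>2, 3>1); eliminate c.
Column A is strictly dominated by B for Player II (3<7, -2<-1); eliminate A.
Row b is strictly dominated by row a (3>-2); eliminate b.
Only (a, B) remains, with payoff 3.

3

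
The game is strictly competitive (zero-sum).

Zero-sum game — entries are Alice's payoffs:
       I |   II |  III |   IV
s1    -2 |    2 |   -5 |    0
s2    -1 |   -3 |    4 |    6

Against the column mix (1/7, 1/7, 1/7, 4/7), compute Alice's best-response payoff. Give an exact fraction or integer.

24/7

s1: (-2)·(1/7) + (2)·(1/7) + (-5)·(1/7) + (0)·(4/7) = -5/7.
s2: (-1)·(1/7) + (-3)·(1/7) + (4)·(1/7) + (6)·(4/7) = 24/7.
The best pure response is s2 with expected payoff 24/7.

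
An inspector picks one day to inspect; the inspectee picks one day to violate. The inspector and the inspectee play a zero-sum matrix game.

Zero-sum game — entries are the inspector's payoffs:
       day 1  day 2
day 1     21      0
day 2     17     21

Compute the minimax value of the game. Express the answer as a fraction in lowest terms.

441/25

Row minima are 0 and 17, so the inspector's maximin is 17; column maxima are 21 and 21, so the inspectee's minimax is 21. These differ, so the equilibrium is in mixed strategies.
Let the inspector play day 1 with probability p. The inspectee is indifferent when 21p + 17(1−p) = 21(1−p), giving p = 4/25.
Let the inspectee play day 1 with probability q. The inspector is indifferent when 21q = 17q + 21(1−q), giving q = 21/25.
The value is 21·(21/25) + (0)·(4/25) = 441/25.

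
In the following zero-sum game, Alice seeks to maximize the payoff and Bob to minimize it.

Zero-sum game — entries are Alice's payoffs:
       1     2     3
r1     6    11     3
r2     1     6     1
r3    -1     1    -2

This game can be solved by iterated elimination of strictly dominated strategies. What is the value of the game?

Row r2 is strictly dominated by row r1 (6>1, 11>6, 3>1); eliminate r2.
Column 1 is strictly dominated by 3 for Bob (3<6, -2<-1); eliminate 1.
Column 2 is strictly dominated by 3 for Bob (3<11, -2<1); eliminate 2.
Row r3 is strictly dominated by row r1 (3>-2); eliminate r3.
Only (r1, 3) remains, with payoff 3.

3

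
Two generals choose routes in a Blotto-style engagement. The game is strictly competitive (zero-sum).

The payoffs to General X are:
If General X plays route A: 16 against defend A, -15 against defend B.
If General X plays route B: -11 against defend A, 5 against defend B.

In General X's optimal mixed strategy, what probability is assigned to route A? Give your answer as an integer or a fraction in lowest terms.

Row minima are -15 and -11, so General X's maximin is -11; column maxima are 16 and 5, so General Y's minimax is 5. These differ, so the equilibrium is in mixed strategies.
Let General X play route A with probability p. General Y is indifferent when 16p − 11(1−p) = −15p + 5(1−p), giving p = 16/47.

16/47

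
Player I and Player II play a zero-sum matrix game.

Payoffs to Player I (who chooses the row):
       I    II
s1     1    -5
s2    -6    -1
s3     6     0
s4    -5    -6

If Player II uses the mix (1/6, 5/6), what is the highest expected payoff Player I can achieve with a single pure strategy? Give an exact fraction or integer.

s1: (1)·(1/6) + (-5)·(5/6) = -4.
s2: (-6)·(1/6) + (-1)·(5/6) = -11/6.
s3: (6)·(1/6) + (0)·(5/6) = 1.
s4: (-5)·(1/6) + (-6)·(5/6) = -35/6.
The best pure response is s3 with expected payoff 1.

1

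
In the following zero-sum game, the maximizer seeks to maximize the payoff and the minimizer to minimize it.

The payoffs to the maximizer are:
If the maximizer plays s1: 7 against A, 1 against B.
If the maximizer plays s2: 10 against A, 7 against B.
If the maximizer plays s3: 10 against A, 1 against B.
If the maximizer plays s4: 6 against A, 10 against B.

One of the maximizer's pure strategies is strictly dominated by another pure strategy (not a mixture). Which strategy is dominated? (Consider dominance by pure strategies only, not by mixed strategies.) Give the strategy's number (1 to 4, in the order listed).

1

Compare s1 with s2: 10 > 7, 7 > 1.
So s2 strictly dominates s1 for the maximizer; s1 is strictly dominated.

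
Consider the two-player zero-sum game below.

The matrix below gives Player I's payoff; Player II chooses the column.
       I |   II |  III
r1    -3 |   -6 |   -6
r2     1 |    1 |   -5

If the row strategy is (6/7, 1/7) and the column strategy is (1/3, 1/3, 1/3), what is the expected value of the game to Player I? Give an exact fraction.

Against (1/3, 1/3, 1/3), each row's expected payoff is r1: -5; r2: -1.
Taking the (6/7, 1/7)-weighted average: (6/7)·(-5) + (1/7)·(-1) = -31/7.

-31/7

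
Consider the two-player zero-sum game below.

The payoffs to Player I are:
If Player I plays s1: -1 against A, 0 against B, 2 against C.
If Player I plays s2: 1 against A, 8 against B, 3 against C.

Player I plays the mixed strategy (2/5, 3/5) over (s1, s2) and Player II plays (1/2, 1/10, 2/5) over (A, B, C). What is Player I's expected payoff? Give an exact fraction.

81/50

Against (1/2, 1/10, 2/5), each row's expected payoff is s1: 3/10; s2: 5/2.
Taking the (2/5, 3/5)-weighted average: (2/5)·(3/10) + (3/5)·(5/2) = 81/50.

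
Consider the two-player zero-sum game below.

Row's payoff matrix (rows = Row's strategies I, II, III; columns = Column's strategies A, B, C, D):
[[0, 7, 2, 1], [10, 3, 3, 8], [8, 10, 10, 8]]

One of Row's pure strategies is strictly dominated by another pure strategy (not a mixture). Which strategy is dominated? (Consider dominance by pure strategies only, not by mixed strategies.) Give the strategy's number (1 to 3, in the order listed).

1

Compare I with III: 8 > 0, 10 > 7, 10 > 2, 8 > 1.
So III strictly dominates I for Row; I is strictly dominated.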